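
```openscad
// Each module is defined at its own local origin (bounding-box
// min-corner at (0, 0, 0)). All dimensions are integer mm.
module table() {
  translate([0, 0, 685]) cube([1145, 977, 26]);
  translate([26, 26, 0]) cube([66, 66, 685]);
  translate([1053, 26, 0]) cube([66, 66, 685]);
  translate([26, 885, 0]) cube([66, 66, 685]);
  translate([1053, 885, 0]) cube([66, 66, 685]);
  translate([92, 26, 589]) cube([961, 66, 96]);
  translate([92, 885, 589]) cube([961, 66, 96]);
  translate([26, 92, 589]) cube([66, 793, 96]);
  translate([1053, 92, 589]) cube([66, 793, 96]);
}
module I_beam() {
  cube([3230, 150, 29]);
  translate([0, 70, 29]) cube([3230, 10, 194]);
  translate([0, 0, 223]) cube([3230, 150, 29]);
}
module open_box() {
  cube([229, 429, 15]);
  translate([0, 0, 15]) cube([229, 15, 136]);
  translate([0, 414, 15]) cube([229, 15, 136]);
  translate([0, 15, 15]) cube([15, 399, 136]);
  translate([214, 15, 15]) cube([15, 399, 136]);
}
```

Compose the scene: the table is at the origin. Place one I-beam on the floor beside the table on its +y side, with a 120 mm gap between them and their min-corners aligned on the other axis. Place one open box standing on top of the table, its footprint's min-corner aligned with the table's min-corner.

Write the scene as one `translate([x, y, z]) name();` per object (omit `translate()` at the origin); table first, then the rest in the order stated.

table();
translate([0, 1097, 0]) I_beam();
translate([0, 0, 711]) open_box();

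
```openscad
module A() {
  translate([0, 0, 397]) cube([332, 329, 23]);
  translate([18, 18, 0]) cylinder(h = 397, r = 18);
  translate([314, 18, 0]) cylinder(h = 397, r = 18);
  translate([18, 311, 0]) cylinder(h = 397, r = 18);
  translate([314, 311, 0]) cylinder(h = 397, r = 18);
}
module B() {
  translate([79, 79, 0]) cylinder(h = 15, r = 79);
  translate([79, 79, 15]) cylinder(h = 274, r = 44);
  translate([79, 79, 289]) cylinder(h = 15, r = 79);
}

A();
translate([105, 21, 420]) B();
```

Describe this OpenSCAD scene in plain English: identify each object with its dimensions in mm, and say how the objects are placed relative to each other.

A is a four-legged stool. The seat is a 332×329×23 mm slab whose top surface is at z = 420 mm; four round legs, each 36 mm in diameter, run from the floor (z = 0) to the underside of the seat, each leg's axis is inset half a diameter from the nearest pair of seat edges (so the leg's bounding box is flush with the corner).

B is a spool: two coaxial disc flanges of radius 79 mm and thickness 15 mm, joined by a core cylinder of radius 44 mm and height 274 mm. The lower flange rests on z = 0 and the three cylinders share a vertical axis.

The spool is on top of the stool.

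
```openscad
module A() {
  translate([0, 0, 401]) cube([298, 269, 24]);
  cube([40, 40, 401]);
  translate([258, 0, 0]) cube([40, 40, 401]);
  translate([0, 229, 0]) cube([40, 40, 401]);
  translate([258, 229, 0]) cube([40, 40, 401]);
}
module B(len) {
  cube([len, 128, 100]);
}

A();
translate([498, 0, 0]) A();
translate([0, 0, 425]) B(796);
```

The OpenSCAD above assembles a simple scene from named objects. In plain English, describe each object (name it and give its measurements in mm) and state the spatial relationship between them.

A is a simple wooden stool: a rectangular seat 298 mm (x) by 269 mm (y), 24 mm thick, top face at z = 425 mm, on four square legs, each 40×40 mm in cross-section. The legs rest on z = 0, each flush with a corner of the seat.

B is a rectangular beam 796 mm long (x), 128 mm deep (y), 100 mm thick (z).

The beam spans the tops of two stools placed 200 mm apart, resting at z = 425 mm.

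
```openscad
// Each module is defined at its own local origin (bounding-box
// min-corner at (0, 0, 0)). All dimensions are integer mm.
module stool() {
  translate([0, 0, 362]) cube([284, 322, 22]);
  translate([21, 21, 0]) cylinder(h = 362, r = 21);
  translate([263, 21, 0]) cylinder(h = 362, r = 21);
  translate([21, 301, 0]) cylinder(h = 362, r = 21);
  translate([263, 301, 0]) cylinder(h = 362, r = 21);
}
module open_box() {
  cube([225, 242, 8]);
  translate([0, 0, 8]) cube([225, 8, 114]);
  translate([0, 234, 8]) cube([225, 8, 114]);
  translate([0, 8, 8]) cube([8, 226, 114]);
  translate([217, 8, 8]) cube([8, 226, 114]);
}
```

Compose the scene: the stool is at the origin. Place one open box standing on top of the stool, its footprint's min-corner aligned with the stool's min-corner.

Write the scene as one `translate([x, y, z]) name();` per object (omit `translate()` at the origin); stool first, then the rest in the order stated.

stool();
translate([0, 0, 384]) open_box();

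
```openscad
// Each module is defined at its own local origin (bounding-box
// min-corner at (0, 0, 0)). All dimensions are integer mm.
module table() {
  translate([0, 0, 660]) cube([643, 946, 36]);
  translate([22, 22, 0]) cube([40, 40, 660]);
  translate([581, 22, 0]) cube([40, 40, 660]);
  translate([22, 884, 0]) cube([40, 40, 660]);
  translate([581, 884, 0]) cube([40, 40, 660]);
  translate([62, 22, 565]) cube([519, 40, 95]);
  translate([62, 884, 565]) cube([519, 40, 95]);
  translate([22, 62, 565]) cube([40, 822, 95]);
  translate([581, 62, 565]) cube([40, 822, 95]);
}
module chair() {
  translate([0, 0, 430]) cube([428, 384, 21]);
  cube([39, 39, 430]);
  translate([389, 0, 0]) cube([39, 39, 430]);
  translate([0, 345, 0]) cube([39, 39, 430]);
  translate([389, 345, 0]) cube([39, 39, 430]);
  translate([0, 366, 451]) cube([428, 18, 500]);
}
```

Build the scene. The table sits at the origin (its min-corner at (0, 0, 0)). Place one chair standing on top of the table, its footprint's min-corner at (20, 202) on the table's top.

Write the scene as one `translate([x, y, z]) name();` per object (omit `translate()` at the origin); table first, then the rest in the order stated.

table();
translate([20, 202, 696]) chair();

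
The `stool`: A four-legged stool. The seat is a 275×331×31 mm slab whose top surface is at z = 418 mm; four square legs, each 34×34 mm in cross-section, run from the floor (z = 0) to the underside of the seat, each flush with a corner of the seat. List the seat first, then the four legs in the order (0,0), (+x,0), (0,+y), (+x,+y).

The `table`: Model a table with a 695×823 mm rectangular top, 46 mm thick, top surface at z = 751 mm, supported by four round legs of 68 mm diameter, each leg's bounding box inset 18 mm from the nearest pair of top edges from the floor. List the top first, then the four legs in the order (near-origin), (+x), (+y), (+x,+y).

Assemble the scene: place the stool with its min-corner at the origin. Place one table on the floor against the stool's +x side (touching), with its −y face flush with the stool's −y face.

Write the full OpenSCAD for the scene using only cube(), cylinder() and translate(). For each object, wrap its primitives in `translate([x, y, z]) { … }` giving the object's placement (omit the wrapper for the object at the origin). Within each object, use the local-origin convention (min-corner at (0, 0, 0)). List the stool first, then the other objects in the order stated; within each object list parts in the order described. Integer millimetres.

translate([0, 0, 387]) cube([275, 331, 31]);
cube([34, 34, 387]);
translate([241, 0, 0]) cube([34, 34, 387]);
translate([0, 297, 0]) cube([34, 34, 387]);
translate([241, 297, 0]) cube([34, 34, 387]);
translate([275, 0, 0]) {
  translate([0, 0, 705]) cube([695, 823, 46]);
  translate([52, 52, 0]) cylinder(h = 705, r = 34);
  translate([643, 52, 0]) cylinder(h = 705, r = 34);
  translate([52, 771, 0]) cylinder(h = 705, r = 34);
  translate([643, 771, 0]) cylinder(h = 705, r = 34);
}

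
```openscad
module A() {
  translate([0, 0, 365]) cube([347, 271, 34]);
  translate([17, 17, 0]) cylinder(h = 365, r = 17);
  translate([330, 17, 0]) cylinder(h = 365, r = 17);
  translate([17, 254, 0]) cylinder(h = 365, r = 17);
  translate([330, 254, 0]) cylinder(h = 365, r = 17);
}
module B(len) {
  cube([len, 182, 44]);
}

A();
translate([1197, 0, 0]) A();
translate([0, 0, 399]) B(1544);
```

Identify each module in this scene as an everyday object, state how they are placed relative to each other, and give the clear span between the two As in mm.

Second stool starts at x = 1197; first ends at x = 347; clear span = 1197 − 347 = 850 mm.

A is a stool. B is a beam. A beam spans the tops of two stools. The clear span between the two stools is 850 mm.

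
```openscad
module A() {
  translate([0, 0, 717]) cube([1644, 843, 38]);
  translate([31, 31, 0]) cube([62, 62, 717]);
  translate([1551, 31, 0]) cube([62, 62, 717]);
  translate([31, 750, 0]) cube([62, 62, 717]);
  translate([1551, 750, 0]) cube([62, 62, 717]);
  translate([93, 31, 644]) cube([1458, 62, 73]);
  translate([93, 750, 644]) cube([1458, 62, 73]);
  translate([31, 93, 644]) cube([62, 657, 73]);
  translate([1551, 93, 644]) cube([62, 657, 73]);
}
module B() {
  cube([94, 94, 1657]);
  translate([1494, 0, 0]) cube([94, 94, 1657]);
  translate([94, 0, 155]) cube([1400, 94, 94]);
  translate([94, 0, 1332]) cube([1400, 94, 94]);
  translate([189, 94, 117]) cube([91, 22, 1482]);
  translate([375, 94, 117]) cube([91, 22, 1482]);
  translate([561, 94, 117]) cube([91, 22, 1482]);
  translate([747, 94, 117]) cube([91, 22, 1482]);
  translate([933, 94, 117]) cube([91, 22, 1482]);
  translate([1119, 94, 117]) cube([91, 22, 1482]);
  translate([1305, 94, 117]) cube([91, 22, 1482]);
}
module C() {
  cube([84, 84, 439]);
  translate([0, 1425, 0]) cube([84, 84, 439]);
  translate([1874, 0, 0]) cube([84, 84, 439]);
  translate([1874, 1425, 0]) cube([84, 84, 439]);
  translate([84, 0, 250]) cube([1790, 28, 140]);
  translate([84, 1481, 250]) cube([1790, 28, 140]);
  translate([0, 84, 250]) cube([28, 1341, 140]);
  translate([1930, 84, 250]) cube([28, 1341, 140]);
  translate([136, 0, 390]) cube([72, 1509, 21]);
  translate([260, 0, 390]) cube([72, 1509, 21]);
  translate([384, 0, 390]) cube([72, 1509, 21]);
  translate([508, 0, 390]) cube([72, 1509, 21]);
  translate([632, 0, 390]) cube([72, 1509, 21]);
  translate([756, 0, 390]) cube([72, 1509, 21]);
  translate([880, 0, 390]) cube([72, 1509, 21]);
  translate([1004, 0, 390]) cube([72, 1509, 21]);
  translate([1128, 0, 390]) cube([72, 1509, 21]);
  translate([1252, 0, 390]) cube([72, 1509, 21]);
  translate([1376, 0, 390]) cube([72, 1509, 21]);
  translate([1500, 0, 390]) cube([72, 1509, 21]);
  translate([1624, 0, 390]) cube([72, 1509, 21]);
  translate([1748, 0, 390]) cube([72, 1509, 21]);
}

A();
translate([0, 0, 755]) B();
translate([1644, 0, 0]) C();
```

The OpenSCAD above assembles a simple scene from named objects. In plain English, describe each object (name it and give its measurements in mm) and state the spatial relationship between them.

A is a table with a 1644×843 mm rectangular top, 38 mm thick, top surface at z = 755 mm, supported by four 62×62 mm square legs, each inset 31 mm from the nearest pair of top edges, running from the floor. Four apron rails, 62 mm thick and 73 mm tall, run between adjacent legs with their top edges flush with the underside of the top and their outer faces flush with the legs' outer faces.

B is a fence section. Two 94×94 mm posts, 1657 mm tall, stand on the floor with a clear span of 1400 mm between their inner faces. Two horizontal rails of 94×94 mm section span the gap between the posts with their undersides at z = 155 mm and z = 1332 mm, flush with the posts' −y face. 7 pickets, each 91 mm wide, 22 mm thick and 1482 mm tall, are fixed to the +y face of the rails with their bottoms at z = 117 mm, evenly spaced across the span with equal gaps (rounded down to the nearest mm) at the −x end and between each pair — any rounding remainder accumulates at the +x end.

C is a bed frame 1958 mm long (x) by 1509 mm wide (y). Four 84×84 mm corner posts, 439 mm tall, at the corners of the footprint. Four rails of 28 mm thickness and 140 mm height run between adjacent posts with their undersides at z = 250 mm, their outer faces flush with the outside of the frame (the two x-running rails run between the posts' inner faces; the two y-running rails run between the posts' inner faces). 14 slats, each 72 mm wide (x) and 21 mm thick, lie across the top of the two x-running rails, running the full 1509 mm width of the frame in y; the slats are evenly spaced along x between the inner faces of the end posts with equal gaps (rounded down to the nearest mm) at the −x end and between each pair — any rounding remainder accumulates at the +x end.

The fence section is on top of the table. The bed frame is against the table's +x side, with their −y faces flush.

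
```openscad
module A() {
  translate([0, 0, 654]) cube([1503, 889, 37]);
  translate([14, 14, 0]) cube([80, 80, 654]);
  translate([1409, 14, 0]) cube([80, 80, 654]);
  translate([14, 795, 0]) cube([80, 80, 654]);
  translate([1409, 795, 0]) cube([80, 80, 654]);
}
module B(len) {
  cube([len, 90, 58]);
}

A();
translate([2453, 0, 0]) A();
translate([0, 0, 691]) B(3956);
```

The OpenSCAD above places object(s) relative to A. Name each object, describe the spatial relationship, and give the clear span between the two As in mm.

Second table starts at x = 2453; first ends at x = 1503; clear span = 2453 − 1503 = 950 mm.

A is a table. B is a beam. A beam spans the tops of two tables. The clear span between the two tables is 950 mm.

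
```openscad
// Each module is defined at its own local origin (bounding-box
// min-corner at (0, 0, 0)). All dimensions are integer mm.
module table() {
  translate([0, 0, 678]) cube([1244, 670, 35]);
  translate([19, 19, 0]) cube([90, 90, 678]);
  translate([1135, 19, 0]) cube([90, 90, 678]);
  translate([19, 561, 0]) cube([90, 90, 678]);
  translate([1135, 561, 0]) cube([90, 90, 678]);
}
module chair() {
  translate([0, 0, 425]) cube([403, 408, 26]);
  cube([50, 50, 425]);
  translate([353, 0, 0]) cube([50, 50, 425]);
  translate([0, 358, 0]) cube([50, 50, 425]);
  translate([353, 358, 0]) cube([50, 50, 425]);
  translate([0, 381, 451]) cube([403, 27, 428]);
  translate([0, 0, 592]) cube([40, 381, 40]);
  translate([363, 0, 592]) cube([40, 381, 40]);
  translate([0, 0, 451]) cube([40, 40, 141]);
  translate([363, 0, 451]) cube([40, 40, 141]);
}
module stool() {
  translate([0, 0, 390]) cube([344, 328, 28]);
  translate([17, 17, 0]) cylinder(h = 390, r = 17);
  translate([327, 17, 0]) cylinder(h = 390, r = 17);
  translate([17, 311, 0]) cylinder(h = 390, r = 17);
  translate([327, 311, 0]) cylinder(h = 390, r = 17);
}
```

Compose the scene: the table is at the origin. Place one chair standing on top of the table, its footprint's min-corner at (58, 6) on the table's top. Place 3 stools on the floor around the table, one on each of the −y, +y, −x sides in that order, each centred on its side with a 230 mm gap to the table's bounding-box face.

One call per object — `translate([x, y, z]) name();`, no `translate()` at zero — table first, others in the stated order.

table();
translate([58, 6, 713]) chair();
translate([450, -558, 0]) stool();
translate([450, 900, 0]) stool();
translate([-574, 171, 0]) stool();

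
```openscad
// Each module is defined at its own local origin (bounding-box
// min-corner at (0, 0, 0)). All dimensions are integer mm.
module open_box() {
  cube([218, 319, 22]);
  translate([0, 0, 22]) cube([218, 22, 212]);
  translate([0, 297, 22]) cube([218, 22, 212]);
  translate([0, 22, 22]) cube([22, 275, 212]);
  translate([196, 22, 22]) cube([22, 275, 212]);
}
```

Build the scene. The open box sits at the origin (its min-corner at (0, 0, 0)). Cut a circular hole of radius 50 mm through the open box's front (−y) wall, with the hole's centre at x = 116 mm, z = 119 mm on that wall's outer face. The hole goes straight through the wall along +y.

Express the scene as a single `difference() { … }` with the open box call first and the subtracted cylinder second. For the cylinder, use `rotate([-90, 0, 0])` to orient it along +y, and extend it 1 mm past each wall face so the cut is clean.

difference() {
  open_box();
  translate([116, -1, 119]) rotate([-90, 0, 0]) cylinder(h = 24, r = 50);
}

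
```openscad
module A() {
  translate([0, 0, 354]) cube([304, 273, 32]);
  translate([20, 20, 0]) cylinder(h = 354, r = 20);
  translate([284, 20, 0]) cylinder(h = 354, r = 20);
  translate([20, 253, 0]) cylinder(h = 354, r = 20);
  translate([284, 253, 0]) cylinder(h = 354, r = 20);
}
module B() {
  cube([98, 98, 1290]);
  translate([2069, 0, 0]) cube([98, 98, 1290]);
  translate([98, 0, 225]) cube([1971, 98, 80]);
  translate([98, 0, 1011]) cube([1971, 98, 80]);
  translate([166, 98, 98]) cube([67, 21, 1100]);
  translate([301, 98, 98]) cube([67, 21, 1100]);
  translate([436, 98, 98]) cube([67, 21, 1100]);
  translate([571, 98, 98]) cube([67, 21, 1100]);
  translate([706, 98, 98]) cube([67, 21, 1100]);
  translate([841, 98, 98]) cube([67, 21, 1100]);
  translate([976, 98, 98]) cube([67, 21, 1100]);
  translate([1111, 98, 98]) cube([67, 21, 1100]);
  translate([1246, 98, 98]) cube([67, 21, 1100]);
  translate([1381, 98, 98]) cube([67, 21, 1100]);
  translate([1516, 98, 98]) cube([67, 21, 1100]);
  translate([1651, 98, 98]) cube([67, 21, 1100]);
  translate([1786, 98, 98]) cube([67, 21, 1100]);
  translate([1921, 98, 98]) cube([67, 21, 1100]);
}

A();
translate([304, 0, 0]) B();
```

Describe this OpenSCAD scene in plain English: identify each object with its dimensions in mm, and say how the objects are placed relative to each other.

A is a simple wooden stool: a rectangular seat 304 mm (x) by 273 mm (y), 32 mm thick, top face at z = 386 mm, on four round legs, each 40 mm in diameter. The legs rest on z = 0, each leg's axis is inset half a diameter from the nearest pair of seat edges (so the leg's bounding box is flush with the corner).

B is a fence section. Two 98×98 mm posts, 1290 mm tall, stand on the floor with a clear span of 1971 mm between their inner faces. Two horizontal rails of 98×80 mm section span the gap between the posts with their undersides at z = 225 mm and z = 1011 mm, flush with the posts' −y face. 14 pickets, each 67 mm wide, 21 mm thick and 1100 mm tall, are fixed to the +y face of the rails with their bottoms at z = 98 mm, evenly spaced across the span with equal gaps (rounded down to the nearest mm) at the −x end and between each pair — any rounding remainder accumulates at the +x end.

The fence section is against the stool's +x side, with their −y faces flush.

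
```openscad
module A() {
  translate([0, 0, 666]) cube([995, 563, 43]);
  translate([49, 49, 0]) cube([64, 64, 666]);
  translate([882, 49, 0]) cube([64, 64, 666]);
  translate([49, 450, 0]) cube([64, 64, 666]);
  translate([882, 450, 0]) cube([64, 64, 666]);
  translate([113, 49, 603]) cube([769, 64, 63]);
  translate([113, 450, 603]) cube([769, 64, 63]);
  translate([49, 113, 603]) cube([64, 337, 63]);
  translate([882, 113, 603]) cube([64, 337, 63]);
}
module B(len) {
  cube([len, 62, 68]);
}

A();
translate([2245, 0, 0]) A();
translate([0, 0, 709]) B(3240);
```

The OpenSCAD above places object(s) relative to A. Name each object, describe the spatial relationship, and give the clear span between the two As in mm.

A is a table. B is a beam. A beam spans the tops of two tables. The clear span between the two tables is 1250 mm.

Second table starts at x = 2245; first ends at x = 995; clear span = 2245 − 995 = 1250 mm.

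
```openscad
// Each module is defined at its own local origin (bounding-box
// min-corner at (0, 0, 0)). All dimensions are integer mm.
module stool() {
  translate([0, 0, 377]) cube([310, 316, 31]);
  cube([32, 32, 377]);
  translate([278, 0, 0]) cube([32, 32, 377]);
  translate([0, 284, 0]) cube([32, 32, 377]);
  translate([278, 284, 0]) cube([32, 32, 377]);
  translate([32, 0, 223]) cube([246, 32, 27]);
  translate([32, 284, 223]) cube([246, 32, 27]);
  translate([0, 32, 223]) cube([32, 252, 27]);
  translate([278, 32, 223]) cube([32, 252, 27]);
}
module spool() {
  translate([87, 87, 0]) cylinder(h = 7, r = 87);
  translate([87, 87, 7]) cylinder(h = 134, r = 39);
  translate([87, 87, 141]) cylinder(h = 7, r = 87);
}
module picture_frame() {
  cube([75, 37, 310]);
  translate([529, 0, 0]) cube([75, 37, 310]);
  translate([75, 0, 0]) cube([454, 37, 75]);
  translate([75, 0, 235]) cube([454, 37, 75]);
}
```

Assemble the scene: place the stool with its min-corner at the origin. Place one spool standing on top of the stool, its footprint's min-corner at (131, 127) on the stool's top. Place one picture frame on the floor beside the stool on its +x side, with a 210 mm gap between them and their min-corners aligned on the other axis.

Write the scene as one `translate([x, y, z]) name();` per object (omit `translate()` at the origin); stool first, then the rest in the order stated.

stool();
translate([131, 127, 408]) spool();
translate([520, 0, 0]) picture_frame();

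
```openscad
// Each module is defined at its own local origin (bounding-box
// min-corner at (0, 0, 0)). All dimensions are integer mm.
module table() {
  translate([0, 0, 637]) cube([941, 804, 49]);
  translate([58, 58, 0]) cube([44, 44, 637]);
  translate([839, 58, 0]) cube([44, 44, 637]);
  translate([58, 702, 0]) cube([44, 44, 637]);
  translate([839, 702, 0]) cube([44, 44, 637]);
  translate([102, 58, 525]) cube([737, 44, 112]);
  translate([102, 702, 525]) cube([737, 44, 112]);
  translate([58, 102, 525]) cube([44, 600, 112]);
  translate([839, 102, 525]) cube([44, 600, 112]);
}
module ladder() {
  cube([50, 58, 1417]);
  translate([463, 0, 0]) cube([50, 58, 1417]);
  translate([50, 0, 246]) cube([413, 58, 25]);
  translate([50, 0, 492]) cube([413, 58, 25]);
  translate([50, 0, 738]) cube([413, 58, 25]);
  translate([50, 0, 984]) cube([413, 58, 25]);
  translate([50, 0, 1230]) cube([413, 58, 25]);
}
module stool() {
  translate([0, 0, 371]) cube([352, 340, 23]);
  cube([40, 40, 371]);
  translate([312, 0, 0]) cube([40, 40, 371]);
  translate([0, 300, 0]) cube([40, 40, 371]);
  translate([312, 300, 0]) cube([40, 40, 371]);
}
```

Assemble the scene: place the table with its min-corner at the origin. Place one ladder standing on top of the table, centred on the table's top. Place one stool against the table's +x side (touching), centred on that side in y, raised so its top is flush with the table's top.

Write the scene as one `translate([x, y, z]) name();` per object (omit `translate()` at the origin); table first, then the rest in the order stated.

table();
translate([214, 373, 686]) ladder();
translate([941, 232, 292]) stool();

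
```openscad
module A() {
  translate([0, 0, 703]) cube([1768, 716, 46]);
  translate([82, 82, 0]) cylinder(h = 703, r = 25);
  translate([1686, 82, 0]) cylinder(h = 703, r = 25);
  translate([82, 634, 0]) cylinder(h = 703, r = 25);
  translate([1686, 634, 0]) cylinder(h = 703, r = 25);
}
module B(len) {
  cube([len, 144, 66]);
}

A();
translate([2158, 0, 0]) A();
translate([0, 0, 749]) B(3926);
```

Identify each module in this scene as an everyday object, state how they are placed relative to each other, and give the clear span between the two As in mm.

A is a table. B is a beam. A beam spans the tops of two tables. The clear span between the two tables is 390 mm.

Second table starts at x = 2158; first ends at x = 1768; clear span = 2158 − 1768 = 390 mm.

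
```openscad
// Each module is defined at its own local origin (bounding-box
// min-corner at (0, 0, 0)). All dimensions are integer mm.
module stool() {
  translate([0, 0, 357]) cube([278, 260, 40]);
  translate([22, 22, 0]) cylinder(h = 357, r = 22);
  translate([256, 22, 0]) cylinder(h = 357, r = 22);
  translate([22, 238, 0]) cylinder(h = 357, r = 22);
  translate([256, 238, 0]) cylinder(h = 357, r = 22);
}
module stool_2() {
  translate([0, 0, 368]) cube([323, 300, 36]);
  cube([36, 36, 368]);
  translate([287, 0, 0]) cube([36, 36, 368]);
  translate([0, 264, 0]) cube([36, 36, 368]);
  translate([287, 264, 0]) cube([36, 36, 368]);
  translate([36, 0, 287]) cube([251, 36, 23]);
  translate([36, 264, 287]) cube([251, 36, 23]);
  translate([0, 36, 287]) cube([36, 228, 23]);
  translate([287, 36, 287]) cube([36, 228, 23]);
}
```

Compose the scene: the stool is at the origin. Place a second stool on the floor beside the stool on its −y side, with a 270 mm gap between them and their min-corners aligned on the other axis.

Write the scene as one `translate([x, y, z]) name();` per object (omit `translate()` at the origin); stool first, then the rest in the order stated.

stool();
translate([0, -570, 0]) stool_2();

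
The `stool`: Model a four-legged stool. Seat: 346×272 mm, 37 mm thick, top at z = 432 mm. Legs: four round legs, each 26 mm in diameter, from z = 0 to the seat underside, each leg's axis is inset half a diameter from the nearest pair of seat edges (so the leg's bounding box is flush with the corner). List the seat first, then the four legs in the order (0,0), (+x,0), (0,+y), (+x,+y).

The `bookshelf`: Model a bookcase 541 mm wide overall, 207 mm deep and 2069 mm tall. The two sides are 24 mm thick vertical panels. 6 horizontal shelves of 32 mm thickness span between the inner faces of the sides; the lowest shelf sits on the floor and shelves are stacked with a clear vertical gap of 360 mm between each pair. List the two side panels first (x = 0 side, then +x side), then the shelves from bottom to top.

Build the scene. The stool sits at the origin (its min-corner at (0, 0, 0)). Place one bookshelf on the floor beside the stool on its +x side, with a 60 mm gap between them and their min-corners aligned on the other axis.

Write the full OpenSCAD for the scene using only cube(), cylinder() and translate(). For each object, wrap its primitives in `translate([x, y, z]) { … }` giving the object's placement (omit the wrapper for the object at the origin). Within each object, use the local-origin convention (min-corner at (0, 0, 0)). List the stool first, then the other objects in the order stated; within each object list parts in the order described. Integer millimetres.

translate([0, 0, 395]) cube([346, 272, 37]);
translate([13, 13, 0]) cylinder(h = 395, r = 13);
translate([333, 13, 0]) cylinder(h = 395, r = 13);
translate([13, 259, 0]) cylinder(h = 395, r = 13);
translate([333, 259, 0]) cylinder(h = 395, r = 13);
translate([406, 0, 0]) {
  cube([24, 207, 2069]);
  translate([517, 0, 0]) cube([24, 207, 2069]);
  translate([24, 0, 0]) cube([493, 207, 32]);
  translate([24, 0, 392]) cube([493, 207, 32]);
  translate([24, 0, 784]) cube([493, 207, 32]);
  translate([24, 0, 1176]) cube([493, 207, 32]);
  translate([24, 0, 1568]) cube([493, 207, 32]);
  translate([24, 0, 1960]) cube([493, 207, 32]);
}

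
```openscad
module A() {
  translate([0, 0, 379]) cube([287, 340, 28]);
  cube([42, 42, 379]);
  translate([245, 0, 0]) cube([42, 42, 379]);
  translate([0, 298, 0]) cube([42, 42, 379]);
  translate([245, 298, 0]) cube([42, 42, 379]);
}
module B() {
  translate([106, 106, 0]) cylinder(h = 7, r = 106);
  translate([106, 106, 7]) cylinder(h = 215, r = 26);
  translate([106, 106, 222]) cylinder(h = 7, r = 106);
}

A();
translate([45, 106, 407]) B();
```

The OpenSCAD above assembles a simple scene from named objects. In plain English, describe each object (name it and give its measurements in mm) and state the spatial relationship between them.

A is a four-legged stool. The seat is 287×340 mm, 28 mm thick, top at z = 407 mm. It stands on four square legs, each 42×42 mm in cross-section, from z = 0 to the seat underside, each flush with a corner of the seat.

B is a spool: two coaxial disc flanges of radius 106 mm and thickness 7 mm, joined by a core cylinder of radius 26 mm and height 215 mm. The lower flange rests on z = 0 and the three cylinders share a vertical axis.

The spool is on top of the stool.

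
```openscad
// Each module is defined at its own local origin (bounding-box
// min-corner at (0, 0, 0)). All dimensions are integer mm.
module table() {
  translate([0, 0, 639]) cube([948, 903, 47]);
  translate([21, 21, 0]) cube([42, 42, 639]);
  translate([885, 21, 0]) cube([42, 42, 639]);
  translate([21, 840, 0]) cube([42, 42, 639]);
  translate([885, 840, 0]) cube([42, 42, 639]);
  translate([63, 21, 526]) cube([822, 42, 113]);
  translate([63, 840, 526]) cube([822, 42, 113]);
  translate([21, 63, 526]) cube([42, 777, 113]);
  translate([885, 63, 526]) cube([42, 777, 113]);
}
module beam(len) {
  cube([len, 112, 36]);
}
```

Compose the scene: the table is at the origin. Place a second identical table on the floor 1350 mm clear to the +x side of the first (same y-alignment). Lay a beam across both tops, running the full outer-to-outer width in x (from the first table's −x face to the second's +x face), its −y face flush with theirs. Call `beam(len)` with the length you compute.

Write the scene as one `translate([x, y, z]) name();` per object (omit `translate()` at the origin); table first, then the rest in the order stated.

table();
translate([2298, 0, 0]) table();
translate([0, 0, 686]) beam(3246);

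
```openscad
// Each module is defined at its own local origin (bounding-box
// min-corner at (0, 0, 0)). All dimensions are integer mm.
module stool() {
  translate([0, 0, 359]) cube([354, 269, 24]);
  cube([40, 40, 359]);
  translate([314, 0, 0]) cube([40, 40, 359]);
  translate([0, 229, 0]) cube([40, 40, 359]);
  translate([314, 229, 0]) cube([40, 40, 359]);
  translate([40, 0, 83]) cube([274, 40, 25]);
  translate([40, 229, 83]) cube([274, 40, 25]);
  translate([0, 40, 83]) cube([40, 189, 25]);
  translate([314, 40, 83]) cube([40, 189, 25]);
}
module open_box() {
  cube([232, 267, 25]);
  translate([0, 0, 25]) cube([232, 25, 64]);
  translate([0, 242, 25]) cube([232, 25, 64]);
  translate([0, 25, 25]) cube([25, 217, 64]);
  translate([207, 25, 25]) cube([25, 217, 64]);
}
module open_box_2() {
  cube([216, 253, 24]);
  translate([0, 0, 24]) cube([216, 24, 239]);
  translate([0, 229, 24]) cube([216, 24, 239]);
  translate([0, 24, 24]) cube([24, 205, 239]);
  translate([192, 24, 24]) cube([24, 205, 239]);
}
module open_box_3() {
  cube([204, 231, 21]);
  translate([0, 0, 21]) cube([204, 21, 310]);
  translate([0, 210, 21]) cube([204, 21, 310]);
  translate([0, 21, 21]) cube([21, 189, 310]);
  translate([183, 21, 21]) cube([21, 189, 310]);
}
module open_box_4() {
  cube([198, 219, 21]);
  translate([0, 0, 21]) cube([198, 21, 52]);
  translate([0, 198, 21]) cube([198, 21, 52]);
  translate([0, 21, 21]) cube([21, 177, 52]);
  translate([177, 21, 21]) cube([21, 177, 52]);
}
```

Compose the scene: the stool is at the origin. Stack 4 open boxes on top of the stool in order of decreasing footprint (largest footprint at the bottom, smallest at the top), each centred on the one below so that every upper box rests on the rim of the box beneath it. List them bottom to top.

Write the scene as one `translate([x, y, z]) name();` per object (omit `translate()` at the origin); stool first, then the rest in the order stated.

stool();
translate([61, 1, 383]) open_box();
translate([69, 8, 472]) open_box_2();
translate([75, 19, 735]) open_box_3();
translate([78, 25, 1066]) open_box_4();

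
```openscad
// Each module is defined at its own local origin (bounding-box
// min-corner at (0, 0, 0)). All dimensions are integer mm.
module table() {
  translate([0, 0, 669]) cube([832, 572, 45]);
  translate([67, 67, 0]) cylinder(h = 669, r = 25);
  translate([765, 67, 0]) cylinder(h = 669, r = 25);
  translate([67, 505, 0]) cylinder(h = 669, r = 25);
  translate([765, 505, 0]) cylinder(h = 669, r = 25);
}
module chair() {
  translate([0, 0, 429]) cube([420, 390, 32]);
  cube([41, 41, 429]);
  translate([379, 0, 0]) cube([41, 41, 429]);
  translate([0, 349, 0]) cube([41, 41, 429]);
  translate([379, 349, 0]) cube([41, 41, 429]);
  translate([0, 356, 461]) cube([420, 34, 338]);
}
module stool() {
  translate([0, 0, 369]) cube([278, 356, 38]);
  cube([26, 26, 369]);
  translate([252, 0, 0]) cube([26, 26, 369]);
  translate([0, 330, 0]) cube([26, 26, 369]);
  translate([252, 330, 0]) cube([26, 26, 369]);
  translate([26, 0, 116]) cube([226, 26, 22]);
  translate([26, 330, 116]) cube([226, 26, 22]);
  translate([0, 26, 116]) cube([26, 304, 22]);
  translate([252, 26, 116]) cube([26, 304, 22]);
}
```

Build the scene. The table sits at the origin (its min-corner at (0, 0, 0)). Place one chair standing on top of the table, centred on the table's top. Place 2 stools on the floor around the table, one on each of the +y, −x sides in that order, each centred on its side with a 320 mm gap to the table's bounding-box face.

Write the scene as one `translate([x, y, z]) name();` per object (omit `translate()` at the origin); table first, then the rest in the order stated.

table();
translate([206, 91, 714]) chair();
translate([277, 892, 0]) stool();
translate([-598, 108, 0]) stool();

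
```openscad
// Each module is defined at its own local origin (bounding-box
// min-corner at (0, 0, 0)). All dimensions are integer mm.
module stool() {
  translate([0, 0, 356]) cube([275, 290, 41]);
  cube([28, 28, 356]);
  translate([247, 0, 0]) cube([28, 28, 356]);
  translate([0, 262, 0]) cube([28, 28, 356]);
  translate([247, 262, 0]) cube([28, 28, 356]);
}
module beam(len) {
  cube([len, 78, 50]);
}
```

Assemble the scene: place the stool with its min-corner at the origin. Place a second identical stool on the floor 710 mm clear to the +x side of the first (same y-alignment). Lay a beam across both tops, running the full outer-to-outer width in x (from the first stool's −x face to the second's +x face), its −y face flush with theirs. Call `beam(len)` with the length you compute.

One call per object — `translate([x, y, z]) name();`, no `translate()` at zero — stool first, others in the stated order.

stool();
translate([985, 0, 0]) stool();
translate([0, 0, 397]) beam(1260);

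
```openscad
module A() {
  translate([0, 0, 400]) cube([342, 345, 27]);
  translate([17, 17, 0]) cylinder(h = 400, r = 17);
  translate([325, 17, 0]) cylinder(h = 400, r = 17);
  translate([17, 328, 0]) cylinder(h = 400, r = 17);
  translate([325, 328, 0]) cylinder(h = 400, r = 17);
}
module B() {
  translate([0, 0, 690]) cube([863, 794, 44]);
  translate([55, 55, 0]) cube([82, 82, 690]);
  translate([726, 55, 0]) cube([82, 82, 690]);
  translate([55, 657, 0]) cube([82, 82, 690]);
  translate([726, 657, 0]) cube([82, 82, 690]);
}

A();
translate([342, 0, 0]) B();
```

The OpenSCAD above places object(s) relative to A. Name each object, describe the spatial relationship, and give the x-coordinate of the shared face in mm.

The stool's +x face and the table's −x face are both at x = 342 mm.

A is a stool. B is a table. The table is against the stool's +x side, with their −y faces flush. The x-coordinate of the shared face is 342 mm.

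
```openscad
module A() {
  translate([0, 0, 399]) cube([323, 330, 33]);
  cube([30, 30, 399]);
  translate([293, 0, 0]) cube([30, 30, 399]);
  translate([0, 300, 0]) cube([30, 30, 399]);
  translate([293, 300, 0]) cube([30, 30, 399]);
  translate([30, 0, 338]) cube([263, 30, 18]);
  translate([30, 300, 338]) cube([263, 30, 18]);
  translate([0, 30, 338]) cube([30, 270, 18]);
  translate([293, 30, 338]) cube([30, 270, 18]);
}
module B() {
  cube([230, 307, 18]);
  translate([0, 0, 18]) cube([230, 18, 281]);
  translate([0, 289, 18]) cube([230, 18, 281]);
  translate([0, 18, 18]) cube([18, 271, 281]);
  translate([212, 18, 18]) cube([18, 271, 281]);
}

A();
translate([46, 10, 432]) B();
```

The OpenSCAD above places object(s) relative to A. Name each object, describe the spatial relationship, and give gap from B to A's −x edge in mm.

A is a stool. B is an open box. The open box is on top of the stool. The gap from the open box to the stool's −x edge is 46 mm.

The open box's min-x is at 46; the stool's min-x is 0; gap = 46 mm.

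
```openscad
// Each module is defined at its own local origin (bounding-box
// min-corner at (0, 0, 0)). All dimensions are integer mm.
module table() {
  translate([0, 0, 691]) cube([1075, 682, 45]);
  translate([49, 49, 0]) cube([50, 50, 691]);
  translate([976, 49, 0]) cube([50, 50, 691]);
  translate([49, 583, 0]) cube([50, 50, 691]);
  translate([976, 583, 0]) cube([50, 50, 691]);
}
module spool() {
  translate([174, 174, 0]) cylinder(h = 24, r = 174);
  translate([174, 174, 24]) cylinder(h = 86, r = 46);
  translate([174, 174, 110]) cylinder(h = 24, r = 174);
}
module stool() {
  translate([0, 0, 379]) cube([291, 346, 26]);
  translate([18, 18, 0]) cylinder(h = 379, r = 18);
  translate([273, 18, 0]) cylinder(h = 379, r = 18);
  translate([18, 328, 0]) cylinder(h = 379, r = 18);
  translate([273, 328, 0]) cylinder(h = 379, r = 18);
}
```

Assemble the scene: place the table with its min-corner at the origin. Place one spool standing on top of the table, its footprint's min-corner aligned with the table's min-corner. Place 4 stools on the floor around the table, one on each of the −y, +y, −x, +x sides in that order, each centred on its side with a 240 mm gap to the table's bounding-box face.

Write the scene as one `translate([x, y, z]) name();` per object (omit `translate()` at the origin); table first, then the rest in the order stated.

table();
translate([0, 0, 736]) spool();
translate([392, -586, 0]) stool();
translate([392, 922, 0]) stool();
translate([-531, 168, 0]) stool();
translate([1315, 168, 0]) stool();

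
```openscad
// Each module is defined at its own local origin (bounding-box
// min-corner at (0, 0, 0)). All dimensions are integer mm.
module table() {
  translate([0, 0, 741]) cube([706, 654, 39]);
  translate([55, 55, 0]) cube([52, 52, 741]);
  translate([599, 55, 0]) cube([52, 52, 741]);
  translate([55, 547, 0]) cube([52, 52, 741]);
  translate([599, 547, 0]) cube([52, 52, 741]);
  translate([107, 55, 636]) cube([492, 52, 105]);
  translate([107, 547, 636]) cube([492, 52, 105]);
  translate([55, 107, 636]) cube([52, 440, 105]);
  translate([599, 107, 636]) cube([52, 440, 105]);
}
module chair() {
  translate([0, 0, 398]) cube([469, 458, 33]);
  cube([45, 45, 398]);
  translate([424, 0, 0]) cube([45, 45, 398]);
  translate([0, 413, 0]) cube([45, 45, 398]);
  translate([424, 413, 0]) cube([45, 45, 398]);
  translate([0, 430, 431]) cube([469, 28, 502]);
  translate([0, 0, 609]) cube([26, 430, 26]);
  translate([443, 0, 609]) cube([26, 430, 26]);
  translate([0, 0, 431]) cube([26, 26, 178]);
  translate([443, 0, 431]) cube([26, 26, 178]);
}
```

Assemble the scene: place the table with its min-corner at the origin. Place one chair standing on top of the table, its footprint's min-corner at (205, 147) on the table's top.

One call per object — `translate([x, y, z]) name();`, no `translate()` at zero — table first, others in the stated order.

table();
translate([205, 147, 780]) chair();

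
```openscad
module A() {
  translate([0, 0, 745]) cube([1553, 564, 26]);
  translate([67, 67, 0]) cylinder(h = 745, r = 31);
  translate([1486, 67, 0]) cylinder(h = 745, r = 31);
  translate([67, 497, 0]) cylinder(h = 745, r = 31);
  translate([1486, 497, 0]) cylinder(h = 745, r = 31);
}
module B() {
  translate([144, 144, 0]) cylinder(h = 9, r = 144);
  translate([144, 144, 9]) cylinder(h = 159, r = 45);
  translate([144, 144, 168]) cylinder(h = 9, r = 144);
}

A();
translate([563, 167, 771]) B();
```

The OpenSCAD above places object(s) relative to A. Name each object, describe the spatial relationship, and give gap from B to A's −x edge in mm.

A is a table. B is a spool. The spool is on top of the table. The gap from the spool to the table's −x edge is 563 mm.

The spool's min-x is at 563; the table's min-x is 0; gap = 563 mm.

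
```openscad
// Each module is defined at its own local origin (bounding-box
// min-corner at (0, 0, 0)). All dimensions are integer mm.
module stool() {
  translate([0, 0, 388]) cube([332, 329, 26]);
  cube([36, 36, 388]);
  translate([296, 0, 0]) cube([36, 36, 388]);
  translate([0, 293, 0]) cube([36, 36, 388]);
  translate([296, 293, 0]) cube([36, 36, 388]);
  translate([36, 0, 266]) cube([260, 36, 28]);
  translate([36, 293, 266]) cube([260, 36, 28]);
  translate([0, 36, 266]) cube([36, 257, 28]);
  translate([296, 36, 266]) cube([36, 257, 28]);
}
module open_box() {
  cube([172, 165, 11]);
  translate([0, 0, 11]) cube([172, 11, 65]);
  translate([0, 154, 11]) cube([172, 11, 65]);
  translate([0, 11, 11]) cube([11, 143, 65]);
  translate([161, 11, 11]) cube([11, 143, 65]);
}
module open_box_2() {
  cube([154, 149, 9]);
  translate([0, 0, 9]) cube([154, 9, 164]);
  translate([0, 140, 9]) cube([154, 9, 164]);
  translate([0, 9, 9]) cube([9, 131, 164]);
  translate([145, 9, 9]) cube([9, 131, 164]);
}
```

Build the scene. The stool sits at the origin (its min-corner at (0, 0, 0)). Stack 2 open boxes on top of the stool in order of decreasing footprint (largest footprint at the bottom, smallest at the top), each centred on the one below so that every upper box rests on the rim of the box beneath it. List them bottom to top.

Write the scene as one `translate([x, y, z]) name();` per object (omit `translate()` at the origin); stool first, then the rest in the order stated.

stool();
translate([80, 82, 414]) open_box();
translate([89, 90, 490]) open_box_2();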